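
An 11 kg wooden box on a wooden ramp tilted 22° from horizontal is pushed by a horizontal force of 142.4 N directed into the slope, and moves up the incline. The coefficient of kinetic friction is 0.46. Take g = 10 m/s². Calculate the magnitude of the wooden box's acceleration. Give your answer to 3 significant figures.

The horizontal push has components F cos 22° = 142.4 × 0.9272 = 132.033 N up the incline and F sin 22° = 142.4 × 0.3746 = 53.343 N pressing into the surface.
The normal force is therefore N = mg cos 22° + F sin 22° = 101.992 + 53.343 = 155.335 N, and kinetic friction down the slope is μN = 0.46 × 155.335 = 71.454 N.
Along the incline: F cos 22° − mg sin 22° − μN = ma, so 132.033 − 41.206 − 71.454 = 11 a, giving a = 1.7612 m/s².

1.76 m/s²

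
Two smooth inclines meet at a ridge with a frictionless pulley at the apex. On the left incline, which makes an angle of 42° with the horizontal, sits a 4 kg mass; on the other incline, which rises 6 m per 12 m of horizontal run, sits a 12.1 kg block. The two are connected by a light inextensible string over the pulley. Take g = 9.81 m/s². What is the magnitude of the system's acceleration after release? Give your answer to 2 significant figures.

1.7 m/s²

Resolve each weight along its own incline: the 4 kg mass has component 4 × 9.81 × sin 42° = 26.257 N down its slope, and the 12.1 kg mass has 12.1 × 9.81 × sin 26.57° = 53.085 N down its slope.
The 12.1 kg side's 53.085 N exceeds the other side's 26.257 N, so that mass slides down and the 4 kg mass slides up. Taking that direction as positive, Newton's second law for the whole system gives 53.085 − 26.257 = (4 + 12.1) a, so a = 26.828 / 16.1 = 1.6663 m/s².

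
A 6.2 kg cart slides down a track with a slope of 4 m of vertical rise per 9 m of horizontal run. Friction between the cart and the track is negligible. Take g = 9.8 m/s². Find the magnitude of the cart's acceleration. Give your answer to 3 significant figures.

3.98 m/s²

Resolving the weight along the incline: the component pulling the cart down the slope is mg sin 23.96° = 6.2 × 9.8 × 0.4061 = 24.675 N, and the normal force is N = mg cos 23.96° = 6.2 × 9.8 × 0.9138 = 55.522 N.
With no friction the net force along the incline is 24.675 N, so a = g sin 23.96° = 24.675 / 6.2 = 3.9798 m/s².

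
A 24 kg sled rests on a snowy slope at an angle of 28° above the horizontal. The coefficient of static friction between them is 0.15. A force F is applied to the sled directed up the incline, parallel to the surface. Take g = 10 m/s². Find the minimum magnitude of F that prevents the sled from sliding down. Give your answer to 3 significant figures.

80.9 N

The normal force is N = mg cos 28° = 211.907 N. With F at its minimum the sled is on the verge of sliding down, so static friction is at its maximum μ_s N = 0.15 × 211.907 = 31.786 N and acts up the slope.
Equilibrium along the incline: F + μ_s N = mg sin 28°, so F = 112.673 − 31.786 = 80.887 N.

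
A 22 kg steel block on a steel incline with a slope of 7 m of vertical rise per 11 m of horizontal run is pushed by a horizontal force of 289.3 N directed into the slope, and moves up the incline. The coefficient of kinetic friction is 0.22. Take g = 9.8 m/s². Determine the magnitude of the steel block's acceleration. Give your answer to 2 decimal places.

The horizontal push has components F cos 32.47° = 289.3 × 0.8437 = 244.082 N up the incline and F sin 32.47° = 289.3 × 0.5369 = 155.325 N pressing into the surface.
The normal force is therefore N = mg cos 32.47° + F sin 32.47° = 181.902 + 155.325 = 337.227 N, and kinetic friction down the slope is μN = 0.22 × 337.227 = 74.190 N.
Along the incline: F cos 32.47° − mg sin 32.47° − μN = ma, so 244.082 − 115.756 − 74.190 = 22 a, giving a = 2.4607 m/s².

2.46 m/s²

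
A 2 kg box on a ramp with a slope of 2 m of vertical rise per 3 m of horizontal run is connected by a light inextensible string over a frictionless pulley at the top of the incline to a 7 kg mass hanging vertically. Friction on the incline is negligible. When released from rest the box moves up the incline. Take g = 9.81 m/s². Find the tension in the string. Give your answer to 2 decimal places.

For the box on the incline: the weight component along the slope is m₁g sin 33.69° = 2 × 9.81 × 0.5547 = 10.883 N and the normal force is N = m₁g cos 33.69° = 16.325 N.
Newton's second law for the box (up-slope positive): T − 10.883 = 2 a. For the hanging mass (downward positive): 7 × 9.81 − T = 7 a.
Adding the two equations eliminates T: 57.787 = 9 a, so a = 6.4208 m/s².
Then from the hanging mass's equation, T = 7 × (9.81 − 6.4208) = 23.724 N.

23.72 N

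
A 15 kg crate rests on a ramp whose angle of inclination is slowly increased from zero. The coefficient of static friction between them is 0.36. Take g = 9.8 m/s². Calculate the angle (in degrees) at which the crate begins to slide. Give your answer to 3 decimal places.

At the threshold of sliding, static friction is at its maximum μ_s N and exactly balances the weight component along the incline: mg sin θ = μ_s mg cos θ.
Hence tan θ = μ_s = 0.36, so θ = arctan(0.36) = 19.7989°.

19.799°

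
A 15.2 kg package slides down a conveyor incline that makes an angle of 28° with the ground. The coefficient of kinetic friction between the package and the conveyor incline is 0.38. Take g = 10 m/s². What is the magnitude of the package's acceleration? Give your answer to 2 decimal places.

Resolving the weight along the incline: the component pulling the package down the slope is mg sin 28° = 15.2 × 10 × 0.4695 = 71.364 N, and the normal force is N = mg cos 28° = 15.2 × 10 × 0.8829 = 134.201 N.
Kinetic friction acts up the slope with magnitude f = μN = 0.38 × 134.201 = 50.996 N.
Net force along the incline is 71.364 − 50.996 = 20.368 N, so a = 20.368 / 15.2 = 1.3400 m/s².

1.34 m/s²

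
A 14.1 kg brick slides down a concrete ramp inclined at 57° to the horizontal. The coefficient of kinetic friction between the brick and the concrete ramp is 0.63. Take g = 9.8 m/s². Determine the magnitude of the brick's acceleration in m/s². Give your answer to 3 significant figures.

4.86 m/s²

Resolving the weight along the incline: the component pulling the brick down the slope is mg sin 57° = 14.1 × 9.8 × 0.8387 = 115.892 N, and the normal force is N = mg cos 57° = 14.1 × 9.8 × 0.5446 = 75.253 N.
Kinetic friction acts up the slope with magnitude f = μN = 0.63 × 75.253 = 47.409 N.
Net force along the incline is 115.892 − 47.409 = 68.483 N, so a = 68.483 / 14.1 = 4.8570 m/s².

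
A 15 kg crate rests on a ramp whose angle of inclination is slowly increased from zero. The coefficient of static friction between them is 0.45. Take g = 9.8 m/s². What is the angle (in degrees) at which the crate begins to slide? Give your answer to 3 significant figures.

At the threshold of sliding, static friction is at its maximum μ_s N and exactly balances the weight component along the incline: mg sin θ = μ_s mg cos θ.
Hence tan θ = μ_s = 0.45, so θ = arctan(0.45) = 24.2277°.

24.2°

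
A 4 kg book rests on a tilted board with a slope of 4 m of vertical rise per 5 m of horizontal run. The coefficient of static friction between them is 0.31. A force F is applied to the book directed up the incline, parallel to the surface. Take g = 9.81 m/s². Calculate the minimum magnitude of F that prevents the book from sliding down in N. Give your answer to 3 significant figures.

The normal force is N = mg cos 38.66° = 30.641 N. With F at its minimum the book is on the verge of sliding down, so static friction is at its maximum μ_s N = 0.31 × 30.641 = 9.499 N and acts up the slope.
Equilibrium along the incline: F + μ_s N = mg sin 38.66°, so F = 24.513 − 9.499 = 15.014 N.

15.0 N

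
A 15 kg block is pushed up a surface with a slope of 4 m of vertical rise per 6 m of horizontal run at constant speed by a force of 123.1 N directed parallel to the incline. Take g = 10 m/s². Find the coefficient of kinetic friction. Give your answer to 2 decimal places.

At constant speed ΣF = 0 along the incline. The applied 123.1 N acts up the slope; the weight component mg sin 33.69° = 83.205 N and kinetic friction μN both act down the slope.
So 123.1 = 83.205 + μ × 124.808, giving μ = (123.1 − 83.205) / 124.808 = 0.3197.

0.32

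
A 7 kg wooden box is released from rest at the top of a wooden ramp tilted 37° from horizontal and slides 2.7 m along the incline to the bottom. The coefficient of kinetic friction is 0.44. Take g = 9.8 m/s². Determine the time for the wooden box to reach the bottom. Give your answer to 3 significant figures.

The weight component along the incline is mg sin 37° = 41.285 N and the normal force is N = mg cos 37° = 54.786 N.
Friction up the slope is f = μN = 0.44 × 54.786 = 24.106 N, so the net downslope force is 41.285 − 24.106 = 17.179 N and a = 17.179 / 7 = 2.4541 m/s².
Starting from rest, L = ½at², so t = √(2L/a) = √(2 × 2.7 / 2.4541) = 1.4834 s.

1.48 s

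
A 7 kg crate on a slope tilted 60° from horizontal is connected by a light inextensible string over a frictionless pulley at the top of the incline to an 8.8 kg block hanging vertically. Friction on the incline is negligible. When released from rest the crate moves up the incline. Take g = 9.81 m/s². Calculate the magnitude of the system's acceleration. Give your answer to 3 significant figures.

For the crate on the incline: the weight component along the slope is m₁g sin 60° = 7 × 9.81 × 0.8660 = 59.468 N and the normal force is N = m₁g cos 60° = 34.335 N.
Newton's second law for the crate (up-slope positive): T − 59.468 = 7 a. For the hanging block (downward positive): 8.8 × 9.81 − T = 8.8 a.
Adding the two equations eliminates T: 26.860 = 15.8 a, so a = 1.7000 m/s².

1.70 m/s²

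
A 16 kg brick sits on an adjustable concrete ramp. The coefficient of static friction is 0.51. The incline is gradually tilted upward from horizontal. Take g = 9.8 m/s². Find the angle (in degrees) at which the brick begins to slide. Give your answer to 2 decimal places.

27.02°

At the threshold of sliding, static friction is at its maximum μ_s N and exactly balances the weight component along the incline: mg sin θ = μ_s mg cos θ.
Hence tan θ = μ_s = 0.51, so θ = arctan(0.51) = 27.0216°.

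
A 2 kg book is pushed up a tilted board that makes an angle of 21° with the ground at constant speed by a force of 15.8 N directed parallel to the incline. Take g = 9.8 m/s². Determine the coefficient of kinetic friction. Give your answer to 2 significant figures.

At constant speed ΣF = 0 along the incline. The applied 15.8 N acts up the slope; the weight component mg sin 21° = 7.024 N and kinetic friction μN both act down the slope.
So 15.8 = 7.024 + μ × 18.298, giving μ = (15.8 − 7.024) / 18.298 = 0.4796.

0.48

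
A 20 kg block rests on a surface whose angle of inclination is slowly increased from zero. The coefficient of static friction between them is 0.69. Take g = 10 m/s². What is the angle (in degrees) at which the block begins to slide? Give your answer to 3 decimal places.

At the threshold of sliding, static friction is at its maximum μ_s N and exactly balances the weight component along the incline: mg sin θ = μ_s mg cos θ.
Hence tan θ = μ_s = 0.69, so θ = arctan(0.69) = 34.6057°.

34.606°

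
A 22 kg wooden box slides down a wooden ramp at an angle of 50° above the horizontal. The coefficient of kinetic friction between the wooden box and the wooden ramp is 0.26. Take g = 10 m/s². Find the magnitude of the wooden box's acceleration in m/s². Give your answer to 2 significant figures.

Resolving the weight along the incline: the component pulling the wooden box down the slope is mg sin 50° = 22 × 10 × 0.7660 = 168.520 N, and the normal force is N = mg cos 50° = 22 × 10 × 0.6428 = 141.416 N.
Kinetic friction acts up the slope with magnitude f = μN = 0.26 × 141.416 = 36.768 N.
Net force along the incline is 168.520 − 36.768 = 131.752 N, so a = 131.752 / 22 = 5.9887 m/s².

6.0 m/s²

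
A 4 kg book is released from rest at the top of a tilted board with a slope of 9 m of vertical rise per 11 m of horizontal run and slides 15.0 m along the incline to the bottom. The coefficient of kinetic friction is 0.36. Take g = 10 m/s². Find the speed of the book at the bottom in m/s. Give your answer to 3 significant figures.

The weight component along the incline is mg sin 39.29° = 25.330 N and the normal force is N = mg cos 39.29° = 30.958 N.
Friction up the slope is f = μN = 0.36 × 30.958 = 11.145 N, so the net downslope force is 25.330 − 11.145 = 14.185 N and a = 14.185 / 4 = 3.5463 m/s².
Starting from rest over a distance of 15.0 m, v² = 2aL = 2 × 3.5463 × 15.0 = 106.3890, so v = 10.3145 m/s.

10.3 m/s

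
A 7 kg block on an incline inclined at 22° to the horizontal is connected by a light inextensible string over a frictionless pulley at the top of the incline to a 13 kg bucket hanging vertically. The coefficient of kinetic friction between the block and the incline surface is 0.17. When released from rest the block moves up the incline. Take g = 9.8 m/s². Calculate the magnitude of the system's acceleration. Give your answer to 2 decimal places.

4.54 m/s²

For the block on the incline: the weight component along the slope is m₁g sin 22° = 7 × 9.8 × 0.3746 = 25.698 N and the normal force is N = m₁g cos 22° = 63.605 N.
Kinetic friction opposes the block's motion up the incline: f = μN = 0.17 × 63.605 = 10.813 N acting down the slope.
Newton's second law for the block (up-slope positive): T − 25.698 − 10.813 = 7 a. For the hanging bucket (downward positive): 13 × 9.8 − T = 13 a.
Adding the two equations eliminates T: 90.889 = 20 a, so a = 4.5444 m/s².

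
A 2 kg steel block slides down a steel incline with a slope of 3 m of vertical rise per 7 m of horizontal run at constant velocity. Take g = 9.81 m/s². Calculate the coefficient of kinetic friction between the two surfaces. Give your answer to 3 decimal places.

0.429

At constant velocity the net force along the incline is zero: mg sin 23.20° = μ mg cos 23.20°.
So μ = tan 23.20° = 0.3939 / 0.9191 = 0.4286.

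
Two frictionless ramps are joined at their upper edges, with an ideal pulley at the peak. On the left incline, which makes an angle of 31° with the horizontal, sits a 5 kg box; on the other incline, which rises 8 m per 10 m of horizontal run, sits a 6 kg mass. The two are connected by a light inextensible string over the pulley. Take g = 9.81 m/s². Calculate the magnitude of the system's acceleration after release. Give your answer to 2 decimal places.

Resolve each weight along its own incline: the 5 kg mass has component 5 × 9.81 × sin 31° = 25.263 N down its slope, and the 6 kg mass has 6 × 9.81 × sin 38.66° = 36.770 N down its slope.
The 6 kg side's 36.770 N exceeds the other side's 25.263 N, so that mass slides down and the 5 kg mass slides up. Taking that direction as positive, Newton's second law for the whole system gives 36.770 − 25.263 = (5 + 6) a, so a = 11.507 / 11 = 1.0461 m/s².

1.05 m/s²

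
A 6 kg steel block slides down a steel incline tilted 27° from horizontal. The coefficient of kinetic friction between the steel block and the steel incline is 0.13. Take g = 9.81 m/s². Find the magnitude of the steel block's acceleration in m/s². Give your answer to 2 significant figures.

3.3 m/s²

Resolving the weight along the incline: the component pulling the steel block down the slope is mg sin 27° = 6 × 9.81 × 0.4540 = 26.722 N, and the normal force is N = mg cos 27° = 6 × 9.81 × 0.8910 = 52.444 N.
Kinetic friction acts up the slope with magnitude f = μN = 0.13 × 52.444 = 6.818 N.
Net force along the incline is 26.722 − 6.818 = 19.904 N, so a = 19.904 / 6 = 3.3173 m/s².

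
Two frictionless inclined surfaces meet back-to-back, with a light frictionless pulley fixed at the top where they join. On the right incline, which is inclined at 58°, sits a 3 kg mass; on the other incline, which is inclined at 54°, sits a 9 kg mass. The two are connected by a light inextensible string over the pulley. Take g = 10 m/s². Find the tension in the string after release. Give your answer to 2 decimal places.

Resolve each weight along its own incline: the 3 kg mass has component 3 × 10 × sin 58° = 25.441 N down its slope, and the 9 kg mass has 9 × 10 × sin 54° = 72.812 N down its slope.
The 9 kg side's 72.812 N exceeds the other side's 25.441 N, so that mass slides down and the 3 kg mass slides up. Taking that direction as positive, Newton's second law for the whole system gives 72.812 − 25.441 = (3 + 9) a, so a = 47.371 / 12 = 3.9476 m/s².
For the 3 kg mass (up-slope positive): T − 25.441 = 3 × 3.9476, so T = 37.284 N.

37.28 N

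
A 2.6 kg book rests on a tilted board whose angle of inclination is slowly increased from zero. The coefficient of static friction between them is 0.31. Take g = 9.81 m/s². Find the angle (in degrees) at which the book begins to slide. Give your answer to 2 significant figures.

At the threshold of sliding, static friction is at its maximum μ_s N and exactly balances the weight component along the incline: mg sin θ = μ_s mg cos θ.
Hence tan θ = μ_s = 0.31, so θ = arctan(0.31) = 17.2234°.

17°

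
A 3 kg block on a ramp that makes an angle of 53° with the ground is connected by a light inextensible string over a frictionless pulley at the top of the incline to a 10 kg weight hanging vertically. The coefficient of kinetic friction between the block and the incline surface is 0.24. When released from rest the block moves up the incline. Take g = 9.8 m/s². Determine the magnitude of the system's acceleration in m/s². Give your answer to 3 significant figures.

For the block on the incline: the weight component along the slope is m₁g sin 53° = 3 × 9.8 × 0.7986 = 23.479 N and the normal force is N = m₁g cos 53° = 17.693 N.
Kinetic friction opposes the block's motion up the incline: f = μN = 0.24 × 17.693 = 4.246 N acting down the slope.
Newton's second law for the block (up-slope positive): T − 23.479 − 4.246 = 3 a. For the hanging weight (downward positive): 10 × 9.8 − T = 10 a.
Adding the two equations eliminates T: 70.275 = 13 a, so a = 5.4058 m/s².

5.41 m/s²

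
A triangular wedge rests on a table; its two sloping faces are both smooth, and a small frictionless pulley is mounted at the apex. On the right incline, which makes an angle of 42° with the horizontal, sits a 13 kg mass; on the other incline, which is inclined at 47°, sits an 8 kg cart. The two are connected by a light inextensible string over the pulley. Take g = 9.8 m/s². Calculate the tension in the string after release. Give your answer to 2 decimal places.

67.97 N

Resolve each weight along its own incline: the 13 kg mass has component 13 × 9.8 × sin 42° = 85.247 N down its slope, and the 8 kg mass has 8 × 9.8 × sin 47° = 57.338 N down its slope.
The 13 kg side's 85.247 N exceeds the other side's 57.338 N, so that mass slides down and the 8 kg mass slides up. Taking that direction as positive, Newton's second law for the whole system gives 85.247 − 57.338 = (13 + 8) a, so a = 27.909 / 21 = 1.3290 m/s².
For the 8 kg mass (up-slope positive): T − 57.338 = 8 × 1.3290, so T = 67.970 N.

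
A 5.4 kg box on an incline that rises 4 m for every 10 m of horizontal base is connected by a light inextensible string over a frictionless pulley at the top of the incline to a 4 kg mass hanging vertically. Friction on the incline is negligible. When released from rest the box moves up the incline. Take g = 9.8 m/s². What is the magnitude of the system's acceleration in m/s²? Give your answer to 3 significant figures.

For the box on the incline: the weight component along the slope is m₁g sin 21.80° = 5.4 × 9.8 × 0.3714 = 19.654 N and the normal force is N = m₁g cos 21.80° = 49.135 N.
Newton's second law for the box (up-slope positive): T − 19.654 = 5.4 a. For the hanging mass (downward positive): 4 × 9.8 − T = 4 a.
Adding the two equations eliminates T: 19.546 = 9.4 a, so a = 2.0794 m/s².

2.08 m/s²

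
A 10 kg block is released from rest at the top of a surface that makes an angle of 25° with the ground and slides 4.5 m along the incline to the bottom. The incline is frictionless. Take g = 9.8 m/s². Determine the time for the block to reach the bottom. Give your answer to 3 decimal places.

The weight component along the incline is mg sin 25° = 41.417 N and the normal force is N = mg cos 25° = 88.818 N.
With no friction, a = g sin 25° = 4.1417 m/s².
Starting from rest, L = ½at², so t = √(2L/a) = √(2 × 4.5 / 4.1417) = 1.4741 s.

1.474 s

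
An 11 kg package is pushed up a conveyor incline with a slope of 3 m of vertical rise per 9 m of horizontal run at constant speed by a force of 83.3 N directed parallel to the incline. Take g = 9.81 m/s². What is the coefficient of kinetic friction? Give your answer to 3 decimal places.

At constant speed ΣF = 0 along the incline. The applied 83.3 N acts up the slope; the weight component mg sin 18.43° = 34.124 N and kinetic friction μN both act down the slope.
So 83.3 = 34.124 + μ × 102.372, giving μ = (83.3 − 34.124) / 102.372 = 0.4804.

0.480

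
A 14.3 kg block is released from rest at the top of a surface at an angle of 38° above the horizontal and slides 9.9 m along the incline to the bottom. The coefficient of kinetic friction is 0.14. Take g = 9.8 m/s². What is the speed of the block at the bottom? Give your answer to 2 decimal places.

9.90 m/s

The weight component along the incline is mg sin 38° = 86.279 N and the normal force is N = mg cos 38° = 110.432 N.
Friction up the slope is f = μN = 0.14 × 110.432 = 15.460 N, so the net downslope force is 86.279 − 15.460 = 70.819 N and a = 70.819 / 14.3 = 4.9524 m/s².
Starting from rest over a distance of 9.9 m, v² = 2aL = 2 × 4.9524 × 9.9 = 98.0575, so v = 9.9024 m/s.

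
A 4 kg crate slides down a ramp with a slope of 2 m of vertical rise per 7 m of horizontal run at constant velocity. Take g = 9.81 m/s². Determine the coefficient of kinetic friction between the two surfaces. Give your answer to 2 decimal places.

At constant velocity the net force along the incline is zero: mg sin 15.95° = μ mg cos 15.95°.
So μ = tan 15.95° = 0.2747 / 0.9615 = 0.2857.

0.29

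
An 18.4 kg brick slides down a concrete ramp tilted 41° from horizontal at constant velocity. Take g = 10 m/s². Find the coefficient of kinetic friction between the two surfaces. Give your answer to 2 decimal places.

At constant velocity the net force along the incline is zero: mg sin 41° = μ mg cos 41°.
So μ = tan 41° = 0.6561 / 0.7547 = 0.8694.

0.87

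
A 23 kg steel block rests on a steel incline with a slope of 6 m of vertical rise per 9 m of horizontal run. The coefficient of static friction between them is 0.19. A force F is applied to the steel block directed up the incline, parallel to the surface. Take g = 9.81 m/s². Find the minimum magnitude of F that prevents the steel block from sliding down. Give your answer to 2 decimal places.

89.49 N

The normal force is N = mg cos 33.69° = 187.736 N. With F at its minimum the steel block is on the verge of sliding down, so static friction is at its maximum μ_s N = 0.19 × 187.736 = 35.670 N and acts up the slope.
Equilibrium along the incline: F + μ_s N = mg sin 33.69°, so F = 125.157 − 35.670 = 89.487 N.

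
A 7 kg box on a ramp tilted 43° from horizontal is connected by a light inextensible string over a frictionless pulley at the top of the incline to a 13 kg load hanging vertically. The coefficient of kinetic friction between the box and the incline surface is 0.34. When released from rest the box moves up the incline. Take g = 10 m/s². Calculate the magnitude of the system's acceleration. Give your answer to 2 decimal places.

3.24 m/s²

For the box on the incline: the weight component along the slope is m₁g sin 43° = 7 × 10 × 0.6820 = 47.740 N and the normal force is N = m₁g cos 43° = 51.195 N.
Kinetic friction opposes the box's motion up the incline: f = μN = 0.34 × 51.195 = 17.406 N acting down the slope.
Newton's second law for the box (up-slope positive): T − 47.740 − 17.406 = 7 a. For the hanging load (downward positive): 13 × 10 − T = 13 a.
Adding the two equations eliminates T: 64.854 = 20 a, so a = 3.2427 m/s².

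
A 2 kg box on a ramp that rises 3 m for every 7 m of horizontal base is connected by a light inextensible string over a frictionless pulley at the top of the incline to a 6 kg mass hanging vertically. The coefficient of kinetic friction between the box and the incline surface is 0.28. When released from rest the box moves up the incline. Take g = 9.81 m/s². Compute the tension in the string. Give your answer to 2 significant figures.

For the box on the incline: the weight component along the slope is m₁g sin 23.20° = 2 × 9.81 × 0.3939 = 7.728 N and the normal force is N = m₁g cos 23.20° = 18.034 N.
Kinetic friction opposes the box's motion up the incline: f = μN = 0.28 × 18.034 = 5.050 N acting down the slope.
Newton's second law for the box (up-slope positive): T − 7.728 − 5.050 = 2 a. For the hanging mass (downward positive): 6 × 9.81 − T = 6 a.
Adding the two equations eliminates T: 46.082 = 8 a, so a = 5.7603 m/s².
Then from the hanging mass's equation, T = 6 × (9.81 − 5.7603) = 24.298 N.

24 N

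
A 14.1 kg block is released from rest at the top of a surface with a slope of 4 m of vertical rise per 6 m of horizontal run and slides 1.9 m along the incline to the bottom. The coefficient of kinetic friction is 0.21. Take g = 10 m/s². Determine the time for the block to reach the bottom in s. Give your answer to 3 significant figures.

1.00 s

The weight component along the incline is mg sin 33.69° = 78.213 N and the normal force is N = mg cos 33.69° = 117.319 N.
Friction up the slope is f = μN = 0.21 × 117.319 = 24.637 N, so the net downslope force is 78.213 − 24.637 = 53.576 N and a = 53.576 / 14.1 = 3.7997 m/s².
Starting from rest, L = ½at², so t = √(2L/a) = √(2 × 1.9 / 3.7997) = 1.0000 s.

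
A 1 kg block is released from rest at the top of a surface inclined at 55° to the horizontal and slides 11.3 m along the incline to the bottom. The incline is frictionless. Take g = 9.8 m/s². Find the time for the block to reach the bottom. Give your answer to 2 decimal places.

1.68 s

The weight component along the incline is mg sin 55° = 8.028 N and the normal force is N = mg cos 55° = 5.621 N.
With no friction, a = g sin 55° = 8.0277 m/s².
Starting from rest, L = ½at², so t = √(2L/a) = √(2 × 11.3 / 8.0277) = 1.6779 s.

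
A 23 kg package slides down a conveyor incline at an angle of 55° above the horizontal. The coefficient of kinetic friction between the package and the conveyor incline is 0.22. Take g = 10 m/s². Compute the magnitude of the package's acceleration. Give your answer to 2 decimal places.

Resolving the weight along the incline: the component pulling the package down the slope is mg sin 55° = 23 × 10 × 0.8192 = 188.416 N, and the normal force is N = mg cos 55° = 23 × 10 × 0.5736 = 131.928 N.
Kinetic friction acts up the slope with magnitude f = μN = 0.22 × 131.928 = 29.024 N.
Net force along the incline is 188.416 − 29.024 = 159.392 N, so a = 159.392 / 23 = 6.9301 m/s².

6.93 m/s²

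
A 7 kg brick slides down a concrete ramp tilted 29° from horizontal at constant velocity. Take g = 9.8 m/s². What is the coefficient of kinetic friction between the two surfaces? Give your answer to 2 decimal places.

0.55

At constant velocity the net force along the incline is zero: mg sin 29° = μ mg cos 29°.
So μ = tan 29° = 0.4848 / 0.8746 = 0.5543.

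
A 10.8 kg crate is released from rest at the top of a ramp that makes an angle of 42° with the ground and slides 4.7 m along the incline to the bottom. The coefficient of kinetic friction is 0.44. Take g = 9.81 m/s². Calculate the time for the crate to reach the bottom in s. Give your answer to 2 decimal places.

1.67 s

The weight component along the incline is mg sin 42° = 70.893 N and the normal force is N = mg cos 42° = 78.735 N.
Friction up the slope is f = μN = 0.44 × 78.735 = 34.643 N, so the net downslope force is 70.893 − 34.643 = 36.250 N and a = 36.250 / 10.8 = 3.3565 m/s².
Starting from rest, L = ½at², so t = √(2L/a) = √(2 × 4.7 / 3.3565) = 1.6735 s.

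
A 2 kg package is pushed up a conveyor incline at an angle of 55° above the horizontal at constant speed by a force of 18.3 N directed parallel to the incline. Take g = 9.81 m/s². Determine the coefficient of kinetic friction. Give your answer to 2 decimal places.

0.20

At constant speed ΣF = 0 along the incline. The applied 18.3 N acts up the slope; the weight component mg sin 55° = 16.072 N and kinetic friction μN both act down the slope.
So 18.3 = 16.072 + μ × 11.254, giving μ = (18.3 − 16.072) / 11.254 = 0.1980.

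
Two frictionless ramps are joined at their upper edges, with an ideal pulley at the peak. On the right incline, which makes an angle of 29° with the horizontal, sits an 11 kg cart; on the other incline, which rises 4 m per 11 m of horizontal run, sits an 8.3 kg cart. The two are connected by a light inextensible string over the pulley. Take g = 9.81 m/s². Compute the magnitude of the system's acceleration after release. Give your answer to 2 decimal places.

1.27 m/s²

Resolve each weight along its own incline: the 11 kg mass has component 11 × 9.81 × sin 29° = 52.316 N down its slope, and the 8.3 kg mass has 8.3 × 9.81 × sin 19.98° = 27.826 N down its slope.
The 11 kg side's 52.316 N exceeds the other side's 27.826 N, so that mass slides down and the 8.3 kg mass slides up. Taking that direction as positive, Newton's second law for the whole system gives 52.316 − 27.826 = (11 + 8.3) a, so a = 24.490 / 19.3 = 1.2689 m/s².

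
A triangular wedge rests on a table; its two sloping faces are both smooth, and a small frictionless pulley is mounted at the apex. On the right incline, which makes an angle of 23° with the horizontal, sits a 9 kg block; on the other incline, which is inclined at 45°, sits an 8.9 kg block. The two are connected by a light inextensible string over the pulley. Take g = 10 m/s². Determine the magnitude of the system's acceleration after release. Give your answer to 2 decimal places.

1.55 m/s²

Resolve each weight along its own incline: the 9 kg mass has component 9 × 10 × sin 23° = 35.166 N down its slope, and the 8.9 kg mass has 8.9 × 10 × sin 45° = 62.933 N down its slope.
The 8.9 kg side's 62.933 N exceeds the other side's 35.166 N, so that mass slides down and the 9 kg mass slides up. Taking that direction as positive, Newton's second law for the whole system gives 62.933 − 35.166 = (9 + 8.9) a, so a = 27.767 / 17.9 = 1.5512 m/s².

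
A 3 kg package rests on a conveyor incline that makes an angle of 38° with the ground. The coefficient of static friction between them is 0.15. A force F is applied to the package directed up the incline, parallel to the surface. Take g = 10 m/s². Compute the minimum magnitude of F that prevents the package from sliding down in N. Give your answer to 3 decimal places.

14.924 N

The normal force is N = mg cos 38° = 23.640 N. With F at its minimum the package is on the verge of sliding down, so static friction is at its maximum μ_s N = 0.15 × 23.640 = 3.546 N and acts up the slope.
Equilibrium along the incline: F + μ_s N = mg sin 38°, so F = 18.470 − 3.546 = 14.924 N.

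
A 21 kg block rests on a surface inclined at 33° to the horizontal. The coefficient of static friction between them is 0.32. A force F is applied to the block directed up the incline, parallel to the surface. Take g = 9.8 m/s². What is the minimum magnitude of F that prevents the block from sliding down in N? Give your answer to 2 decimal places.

56.86 N

The normal force is N = mg cos 33° = 172.598 N. With F at its minimum the block is on the verge of sliding down, so static friction is at its maximum μ_s N = 0.32 × 172.598 = 55.231 N and acts up the slope.
Equilibrium along the incline: F + μ_s N = mg sin 33°, so F = 112.087 − 55.231 = 56.856 N.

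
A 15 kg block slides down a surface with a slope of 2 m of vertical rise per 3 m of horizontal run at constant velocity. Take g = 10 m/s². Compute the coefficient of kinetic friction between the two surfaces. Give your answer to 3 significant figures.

At constant velocity the net force along the incline is zero: mg sin 33.69° = μ mg cos 33.69°.
So μ = tan 33.69° = 0.5547 / 0.8321 = 0.6666.

0.667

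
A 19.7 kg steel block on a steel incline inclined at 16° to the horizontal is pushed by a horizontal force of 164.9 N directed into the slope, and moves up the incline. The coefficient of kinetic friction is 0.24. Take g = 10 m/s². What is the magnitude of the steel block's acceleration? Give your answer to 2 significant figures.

The horizontal push has components F cos 16° = 164.9 × 0.9613 = 158.518 N up the incline and F sin 16° = 164.9 × 0.2756 = 45.446 N pressing into the surface.
The normal force is therefore N = mg cos 16° + F sin 16° = 189.376 + 45.446 = 234.822 N, and kinetic friction down the slope is μN = 0.24 × 234.822 = 56.357 N.
Along the incline: F cos 16° − mg sin 16° − μN = ma, so 158.518 − 54.293 − 56.357 = 19.7 a, giving a = 2.4298 m/s².

2.4 m/s²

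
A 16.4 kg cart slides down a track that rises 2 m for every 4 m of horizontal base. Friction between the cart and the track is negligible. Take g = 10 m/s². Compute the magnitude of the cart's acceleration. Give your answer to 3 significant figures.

Resolving the weight along the incline: the component pulling the cart down the slope is mg sin 26.57° = 16.4 × 10 × 0.4472 = 73.341 N, and the normal force is N = mg cos 26.57° = 16.4 × 10 × 0.8944 = 146.682 N.
With no friction the net force along the incline is 73.341 N, so a = g sin 26.57° = 73.341 / 16.4 = 4.4720 m/s².

4.47 m/s²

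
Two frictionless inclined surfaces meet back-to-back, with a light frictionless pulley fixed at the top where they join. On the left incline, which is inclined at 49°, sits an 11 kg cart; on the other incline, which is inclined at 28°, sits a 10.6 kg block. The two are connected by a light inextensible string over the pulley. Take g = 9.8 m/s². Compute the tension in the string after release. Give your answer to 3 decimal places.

64.761 N

Resolve each weight along its own incline: the 11 kg mass has component 11 × 9.8 × sin 49° = 81.358 N down its slope, and the 10.6 kg mass has 10.6 × 9.8 × sin 28° = 48.769 N down its slope.
The 11 kg side's 81.358 N exceeds the other side's 48.769 N, so that mass slides down and the 10.6 kg mass slides up. Taking that direction as positive, Newton's second law for the whole system gives 81.358 − 48.769 = (11 + 10.6) a, so a = 32.589 / 21.6 = 1.5087 m/s².
For the 10.6 kg mass (up-slope positive): T − 48.769 = 10.6 × 1.5087, so T = 64.761 N.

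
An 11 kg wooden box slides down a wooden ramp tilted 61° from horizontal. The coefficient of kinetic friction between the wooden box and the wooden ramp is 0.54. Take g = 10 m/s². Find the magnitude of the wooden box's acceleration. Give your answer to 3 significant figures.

Resolving the weight along the incline: the component pulling the wooden box down the slope is mg sin 61° = 11 × 10 × 0.8746 = 96.206 N, and the normal force is N = mg cos 61° = 11 × 10 × 0.4848 = 53.328 N.
Kinetic friction acts up the slope with magnitude f = μN = 0.54 × 53.328 = 28.797 N.
Net force along the incline is 96.206 − 28.797 = 67.409 N, so a = 67.409 / 11 = 6.1281 m/s².

6.13 m/s²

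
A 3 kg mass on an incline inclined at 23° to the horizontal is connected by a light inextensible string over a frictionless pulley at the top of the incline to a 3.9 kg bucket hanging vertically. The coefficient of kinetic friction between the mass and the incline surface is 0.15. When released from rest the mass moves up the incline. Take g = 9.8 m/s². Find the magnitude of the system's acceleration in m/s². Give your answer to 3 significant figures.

3.29 m/s²

For the mass on the incline: the weight component along the slope is m₁g sin 23° = 3 × 9.8 × 0.3907 = 11.487 N and the normal force is N = m₁g cos 23° = 27.063 N.
Kinetic friction opposes the mass's motion up the incline: f = μN = 0.15 × 27.063 = 4.059 N acting down the slope.
Newton's second law for the mass (up-slope positive): T − 11.487 − 4.059 = 3 a. For the hanging bucket (downward positive): 3.9 × 9.8 − T = 3.9 a.
Adding the two equations eliminates T: 22.674 = 6.9 a, so a = 3.2861 m/s².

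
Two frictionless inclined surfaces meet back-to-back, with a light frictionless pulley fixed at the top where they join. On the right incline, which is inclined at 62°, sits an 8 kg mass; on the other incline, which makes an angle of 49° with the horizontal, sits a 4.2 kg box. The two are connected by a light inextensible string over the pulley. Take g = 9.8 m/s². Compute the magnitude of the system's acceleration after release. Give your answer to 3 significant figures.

3.13 m/s²

Resolve each weight along its own incline: the 8 kg mass has component 8 × 9.8 × sin 62° = 69.223 N down its slope, and the 4.2 kg mass has 4.2 × 9.8 × sin 49° = 31.064 N down its slope.
The 8 kg side's 69.223 N exceeds the other side's 31.064 N, so that mass slides down and the 4.2 kg mass slides up. Taking that direction as positive, Newton's second law for the whole system gives 69.223 − 31.064 = (8 + 4.2) a, so a = 38.159 / 12.2 = 3.1278 m/s².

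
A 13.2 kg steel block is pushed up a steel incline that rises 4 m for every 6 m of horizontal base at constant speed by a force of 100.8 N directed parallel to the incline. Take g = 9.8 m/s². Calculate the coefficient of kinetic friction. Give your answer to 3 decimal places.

At constant speed ΣF = 0 along the incline. The applied 100.8 N acts up the slope; the weight component mg sin 33.69° = 71.756 N and kinetic friction μN both act down the slope.
So 100.8 = 71.756 + μ × 107.634, giving μ = (100.8 − 71.756) / 107.634 = 0.2698.

0.270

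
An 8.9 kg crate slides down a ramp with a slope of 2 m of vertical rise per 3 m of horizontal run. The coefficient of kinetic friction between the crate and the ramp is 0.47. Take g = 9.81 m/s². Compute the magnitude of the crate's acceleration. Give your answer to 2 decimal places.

Resolving the weight along the incline: the component pulling the crate down the slope is mg sin 33.69° = 8.9 × 9.81 × 0.5547 = 48.430 N, and the normal force is N = mg cos 33.69° = 8.9 × 9.81 × 0.8321 = 72.650 N.
Kinetic friction acts up the slope with magnitude f = μN = 0.47 × 72.650 = 34.145 N.
Net force along the incline is 48.430 − 34.145 = 14.285 N, so a = 14.285 / 8.9 = 1.6051 m/s².

1.61 m/s²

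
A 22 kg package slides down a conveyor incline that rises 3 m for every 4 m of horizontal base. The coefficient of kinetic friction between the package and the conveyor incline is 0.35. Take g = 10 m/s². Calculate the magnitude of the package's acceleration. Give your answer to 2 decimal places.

Resolving the weight along the incline: the component pulling the package down the slope is mg sin 36.87° = 22 × 10 × 0.6000 = 132.000 N, and the normal force is N = mg cos 36.87° = 22 × 10 × 0.8000 = 176.000 N.
Kinetic friction acts up the slope with magnitude f = μN = 0.35 × 176.000 = 61.600 N.
Net force along the incline is 132.000 − 61.600 = 70.400 N, so a = 70.400 / 22 = 3.2000 m/s².

3.20 m/s²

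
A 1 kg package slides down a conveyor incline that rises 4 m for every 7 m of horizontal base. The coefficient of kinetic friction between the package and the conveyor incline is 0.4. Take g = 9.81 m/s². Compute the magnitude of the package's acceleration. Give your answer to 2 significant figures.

Resolving the weight along the incline: the component pulling the package down the slope is mg sin 29.74° = 1 × 9.81 × 0.4961 = 4.867 N, and the normal force is N = mg cos 29.74° = 1 × 9.81 × 0.8682 = 8.517 N.
Kinetic friction acts up the slope with magnitude f = μN = 0.4 × 8.517 = 3.407 N.
Net force along the incline is 4.867 − 3.407 = 1.460 N, so a = 1.460 / 1 = 1.4600 m/s².

1.5 m/s²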